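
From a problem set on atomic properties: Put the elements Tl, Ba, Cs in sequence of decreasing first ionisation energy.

Cs is in period 6, group 1; Ba is in period 6, group 2; Tl is in period 6, group 13.
IE₁ increases left→right with effective nuclear charge and decreases top→bottom as the valence shell moves farther out.
All lie in period 6, so first ionization energy increases left to right.
So from highest to lowest: Tl > Ba > Cs.

Tl > Ba > Cs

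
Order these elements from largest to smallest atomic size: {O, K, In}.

K > In > O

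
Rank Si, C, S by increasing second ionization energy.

IE_2 is the cost of taking one more electron from the +1 cation: Si⁺ still has 3 valence electrons; C⁺ still has 3 valence electrons; S⁺ still has 5 valence electrons.
All are still removing valence electrons, so compare the +1 ions as you would atoms: IE_2 generally rises across a period (higher Z_eff) and falls down a group (larger shell), subject to the usual subshell exceptions.
Valence configurations: Si⁺ [Ne]3s²3p¹, C⁺ [He]2s²2p¹, S⁺ [Ne]3s²3p³.
Tabulated IE_2 (kJ/mol): Si 1577, C 2353, S 2252.
So the second ionization energies run Si < S < C.

Si < S < C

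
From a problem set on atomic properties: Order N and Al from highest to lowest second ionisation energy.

The second ionization energy removes an electron from the +1 ion. For each element: N⁺ still has 4 valence electrons; Al⁺ still has 2 valence electrons.
All are still removing valence electrons, so compare the +1 ions as you would atoms: IE_2 generally rises across a period (higher Z_eff) and falls down a group (larger shell), subject to the usual subshell exceptions.
Valence configurations: N⁺ [He]2s²2p², Al⁺ [Ne]3s².
The numbers (kJ/mol): N 2856, Al 1817.
Putting it together, IE_2: Al < N.

N > Al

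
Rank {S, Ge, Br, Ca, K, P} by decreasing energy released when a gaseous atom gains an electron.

Electron affinity generally becomes more exothermic across a period toward the halogens and less exothermic down a group.
Neither a single period nor a single group — weigh both effects.
K > Ca: this pair runs against the simple trend — see the exception note.
P > K: both effects reinforce here, so P is clearly the higher of the two.
Ge > P: this pair runs against the simple trend — see the exception note.
S > Ge: relative to Ge, both the across-period and down-group shifts push S's electron affinity up.
Br > S: period and group pull opposite ways; the across-period shift dominates (325 vs 200 kJ/mol).
Note the exception: K has a higher electron affinity than Ca, contrary to the simple trend — adding an electron to Ca (ns²) has to open a new, higher-energy np subshell, which is unfavourable.
Note the exception: Ge has a higher electron affinity than P, contrary to the simple trend — adding an electron to P's half-filled np³ subshell costs electron-pairing energy.
Approximate values (kJ/mol): P 72, S 200, K 48, Ca 2, Ge 119, Br 325.
So from highest to lowest: Br > S > Ge > P > K > Ca.

Br > S > Ge > P > K > Ca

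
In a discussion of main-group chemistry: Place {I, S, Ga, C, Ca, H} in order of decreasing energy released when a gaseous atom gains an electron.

Electron affinity generally becomes more exothermic across a period toward the halogens and less exothermic down a group.
Here both period and group differ, so the two effects have to be weighed against each other.
Ga > Ca: both are in period 4; the period trend gives Ga the larger value.
H > Ga: period and group pull opposite ways; the down-group shift dominates (73 vs 29 kJ/mol).
C > H: the two effects oppose for this pair; the across-period effect wins (122 vs 73 kJ/mol).
S > C: the two effects oppose for this pair; the across-period effect wins (200 vs 122 kJ/mol).
I > S: period and group pull opposite ways; the across-period shift dominates (295 vs 200 kJ/mol).
Tabulated electron affinity (kJ/mol): H 73, C 122, S 200, Ca 2, Ga 29, I 295.
So from highest to lowest: I > S > C > H > Ga > Ca.

I, S, C, H, Ga, Ca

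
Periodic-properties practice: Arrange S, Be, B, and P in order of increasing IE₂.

Be < P < S < B

IE_2 is the cost of taking one more electron from the +1 cation: S⁺ still has 5 valence electrons; Be⁺ still has 1 valence electron; B⁺ still has 2 valence electrons; P⁺ still has 4 valence electrons.
All are still removing valence electrons, so compare the +1 ions as you would atoms: IE_2 generally rises across a period (higher Z_eff) and falls down a group (larger shell), subject to the usual subshell exceptions.
Valence configurations: S⁺ [Ne]3s²3p³, Be⁺ [He]2s¹, B⁺ [He]2s², P⁺ [Ne]3s²3p².
Approximate IE_2 values (kJ/mol): S 2252, Be 1757, B 2427, P 1907.
Putting it together, IE_2: Be < P < S < B.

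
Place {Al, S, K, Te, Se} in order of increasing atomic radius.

S < Se < Al < Te < K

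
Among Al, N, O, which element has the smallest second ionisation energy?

IE_2 is the cost of taking one more electron from the +1 cation: Al⁺ still has 2 valence electrons; N⁺ still has 4 valence electrons; O⁺ still has 5 valence electrons.
All are still removing valence electrons, so compare the +1 ions as you would atoms: IE_2 generally rises across a period (higher Z_eff) and falls down a group (larger shell), subject to the usual subshell exceptions.
Valence configurations: Al⁺ [Ne]3s², N⁺ [He]2s²2p², O⁺ [He]2s²2p³.
Tabulated IE_2 (kJ/mol): Al 1817, N 2856, O 3388.
Putting it together, IE_2: Al < N < O.

Al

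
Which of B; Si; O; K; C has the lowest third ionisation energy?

Consider each +2 ion: B²⁺ still has 1 valence electron; Si²⁺ still has 2 valence electrons; O²⁺ still has 4 valence electrons; K²⁺ is already 1 electron into the core; C²⁺ still has 2 valence electrons.
Usually core removal costs more than valence removal, but here the competition is close: a tightly held n=2 valence electron can cost more to remove than an n=3 core electron, so the actual values have to decide it.
Valence configurations: B²⁺ [He]2s¹, Si²⁺ [Ne]3s², O²⁺ [He]2s²2p², C²⁺ [He]2s².
Tabulated IE_3 (kJ/mol): B 3660, Si 3232, O 5300, K 4420, C 4620.
So the third ionization energies run Si < B < K < C < O.

Si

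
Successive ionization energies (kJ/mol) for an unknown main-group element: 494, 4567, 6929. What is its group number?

Look for the largest jump between consecutive ionization energies: IE2/IE1 ≈ 9.2, far larger than any earlier ratio.
That jump marks the point where a core electron is being removed. So the atom has 1 valence electron.
A main-group element with 1 valence electron is in group 1.

Group 1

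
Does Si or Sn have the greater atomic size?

Sn

Si is in period 3, group 14; Sn is in period 5, group 14.
Radius decreases left→right (rising Z_eff, same n) and increases top→bottom (higher n).
All are in group 14, so atomic radius increases down the group.
So Sn has the greater atomic size (Sn > Si).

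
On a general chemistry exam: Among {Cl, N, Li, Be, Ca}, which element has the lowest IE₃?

Cl

After 2 electrons have been removed, what remains? Cl²⁺ still has 5 valence electrons; N²⁺ still has 3 valence electrons; Li²⁺ is already 1 electron into the core; Be²⁺ is the bare [He] core; Ca²⁺ is the bare [Ar] core.
Core electrons are held far more tightly than valence electrons, so Ca, Li and Be top the IE_3 order.
Valence configurations: Cl²⁺ [Ne]3s²3p³, N²⁺ [He]2s²2p¹.
Tabulated IE_3 (kJ/mol): Cl 3822, N 4578, Li 11815, Be 14849, Ca 4912.
Overall IE_3 order: Cl < N < Ca < Li < Be.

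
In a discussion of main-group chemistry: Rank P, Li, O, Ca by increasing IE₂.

After 1 electron has been removed, what remains? P⁺ still has 4 valence electrons; Li⁺ is the bare [He] core; O⁺ still has 5 valence electrons; Ca⁺ still has 1 valence electron.
Pulling an electron out of a noble-gas core costs far more than removing a remaining valence electron, so Li sits at the high end of IE_2.
Valence configurations: P⁺ [Ne]3s²3p², O⁺ [He]2s²2p³, Ca⁺ [Ar]4s¹.
Tabulated IE_2 (kJ/mol): P 1907, Li 7298, O 3388, Ca 1145.
So the second ionization energies run Ca < P < O < Li.

Ca < P < O < Li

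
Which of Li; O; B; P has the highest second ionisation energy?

The second ionization energy removes an electron from the +1 ion. For each element: Li⁺ is the bare [He] core; O⁺ still has 5 valence electrons; B⁺ still has 2 valence electrons; P⁺ still has 4 valence electrons.
Core electrons are held far more tightly than valence electrons, so Li tops the IE_2 order.
Valence configurations: O⁺ [He]2s²2p³, B⁺ [He]2s², P⁺ [Ne]3s²3p².
Approximate IE_2 values (kJ/mol): Li 7298, O 3388, B 2427, P 1907.
Overall IE_2 order: P < B < O < Li.

Li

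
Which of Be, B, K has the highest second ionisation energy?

K

Consider each +1 ion: Be⁺ still has 1 valence electron; B⁺ still has 2 valence electrons; K⁺ is the bare [Ar] core.
Core electrons are held far more tightly than valence electrons, so K tops the IE_2 order.
Valence configurations: Be⁺ [He]2s¹, B⁺ [He]2s².
Tabulated IE_2 (kJ/mol): Be 1757, B 2427, K 3052.
So the second ionization energies run Be < B < K.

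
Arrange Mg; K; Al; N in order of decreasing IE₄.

Al, Mg, N, K

After 3 electrons have been removed, what remains? Mg³⁺ is already 1 electron into the core; K³⁺ is already 2 electrons into the core; Al³⁺ is the bare [Ne] core; N³⁺ still has 2 valence electrons.
Usually core removal costs more than valence removal, but here the competition is close: a tightly held n=2 valence electron can cost more to remove than an n=3 core electron, so the actual values have to decide it.
The numbers (kJ/mol): Mg 10543, K 5877, Al 11577, N 7475.
Putting it together, IE_4: K < N < Mg < Al.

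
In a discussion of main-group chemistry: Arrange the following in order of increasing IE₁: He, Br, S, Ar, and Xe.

He is in period 1, group 18; S is in period 3, group 16; Ar is in period 3, group 18; Br is in period 4, group 17; Xe is in period 5, group 18.
Removing the outermost electron gets harder across a period and easier down a group.
Here both period and group differ, so the two effects have to be weighed against each other.
Br > S: period and group pull opposite ways; the across-period shift dominates (1140 vs 1000 kJ/mol).
Xe > Br: period and group pull opposite ways; the across-period shift dominates (1170 vs 1140 kJ/mol).
Ar > Xe: Ar sits above Xe in group 18, so the down-group effect alone puts Ar higher.
He > Ar: He sits above Ar in group 18, so the down-group effect alone puts He higher.
Approximate values (kJ/mol): He 2372, S 1000, Ar 1521, Br 1140, Xe 1170.
So from lowest to highest: S < Br < Xe < Ar < He.

S, Br, Xe, Ar, He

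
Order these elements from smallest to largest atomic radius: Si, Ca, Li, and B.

Li is in period 2, group 1; B is in period 2, group 13; Si is in period 3, group 14; Ca is in period 4, group 2.
Radius decreases left→right (rising Z_eff, same n) and increases top→bottom (higher n).
Neither a single period nor a single group — weigh both effects.
Si > B: the two effects oppose for this pair; the down-group effect wins (116 vs 85 pm).
Li > Si: the two effects oppose for this pair; the across-period effect wins (133 vs 116 pm).
Ca > Li: the two effects oppose for this pair; the down-group effect wins (171 vs 133 pm).
Tabulated atomic radius (pm): Li 133, B 85, Si 116, Ca 171.
So from smallest to largest: B < Si < Li < Ca.

B < Si < Li < Ca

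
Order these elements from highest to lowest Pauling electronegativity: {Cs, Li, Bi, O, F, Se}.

F > O > Se > Bi > Li > Cs

Electronegativity increases across a period and decreases down a group, tracking effective nuclear charge and atomic size.
Neither a single period nor a single group — weigh both effects.
Li > Cs: they share group 1; the group trend gives Li the larger value.
Bi > Li: the two effects oppose for this pair; the across-period effect wins (2.02 vs 0.98).
Se > Bi: relative to Bi, both the across-period and down-group shifts push Se's electronegativity up.
O > Se: they share group 16; the group trend gives O the larger value.
F > O: F lies to the right of O in period 2, so the across-period effect alone puts F higher.
Tabulated electronegativity (Pauling): Li 0.98, O 3.44, F 3.98, Se 2.55, Cs 0.79, Bi 2.02.
So from highest to lowest: F > O > Se > Bi > Li > Cs.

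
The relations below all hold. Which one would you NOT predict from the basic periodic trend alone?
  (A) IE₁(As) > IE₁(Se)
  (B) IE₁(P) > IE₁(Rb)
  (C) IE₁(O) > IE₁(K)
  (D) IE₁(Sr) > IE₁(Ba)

The general trend: first ionisation energy increases across a period and decreases down a group.
(A) As (period 4, group 15) vs Se (period 4, group 16): the stated order contradicts the simple trend.
(B) P (period 3, group 15) vs Rb (period 5, group 1): the stated order agrees with the simple trend.
(C) O (period 2, group 16) vs K (period 4, group 1): the stated order agrees with the simple trend.
(D) Sr (period 5, group 2) vs Ba (period 6, group 2): the stated order agrees with the simple trend.
The exception is (A): Se (4p⁴) ionizes more easily than half-filled As (4p³).

(A)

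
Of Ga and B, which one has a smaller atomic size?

B is in period 2, group 13; Ga is in period 4, group 13.
Atomic radius shrinks across a period as nuclear charge pulls the same shell inward, and grows down a group as new shells are added.
All are in group 13, so atomic radius increases down the group.
So B has the smaller atomic size (B < Ga).

B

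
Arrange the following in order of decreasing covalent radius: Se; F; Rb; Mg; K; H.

Moving right in a period, electrons are added to the same shell under a stronger nuclear pull, so atoms get smaller; moving down, a new shell is opened and atoms get larger.
Neither a single period nor a single group — weigh both effects.
F > H: period and group pull opposite ways; the down-group shift dominates (64 vs 32 pm).
Se > F: relative to F, both the across-period and down-group shifts push Se's atomic radius up.
Mg > Se: period and group pull opposite ways; the across-period shift dominates (139 vs 116 pm).
K > Mg: relative to Mg, both the across-period and down-group shifts push K's atomic radius up.
Rb > K: they share group 1; the group trend gives Rb the larger value.
Approximate values (pm): H 32, F 64, Mg 139, K 196, Se 116, Rb 210.
So from largest to smallest: Rb > K > Mg > Se > F > H.

Rb > K > Mg > Se > F > H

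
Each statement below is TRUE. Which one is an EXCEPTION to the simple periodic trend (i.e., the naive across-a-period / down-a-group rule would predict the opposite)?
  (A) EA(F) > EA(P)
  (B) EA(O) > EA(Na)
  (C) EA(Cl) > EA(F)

(C)

The general trend: electron affinity increases across a period and decreases down a group.
(A) F (period 2, group 17) vs P (period 3, group 15): the stated order agrees with the simple trend.
(B) O (period 2, group 16) vs Na (period 3, group 1): the stated order agrees with the simple trend.
(C) Cl (period 3, group 17) vs F (period 2, group 17): the stated order contradicts the simple trend.
The exception is (C): F's small 2p subshell makes the incoming electron feel strong e⁻–e⁻ repulsion, so Cl actually releases more energy on gaining an electron.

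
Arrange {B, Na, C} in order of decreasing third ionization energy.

Na > C > B

The third ionization energy removes an electron from the +2 ion. For each element: B²⁺ still has 1 valence electron; Na²⁺ is already 1 electron into the core; C²⁺ still has 2 valence electrons.
Breaking into a closed-shell core is much more expensive than removing a leftover valence electron — Na has the largest IE_3 here.
Valence configurations: B²⁺ [He]2s¹, C²⁺ [He]2s².
Tabulated IE_3 (kJ/mol): B 3660, Na 6910, C 4620.
Hence IE_3: B < C < Na.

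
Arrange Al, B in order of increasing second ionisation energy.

Al < B

After 1 electron has been removed, what remains? Al⁺ still has 2 valence electrons; B⁺ still has 2 valence electrons.
All are still removing valence electrons, so compare the +1 ions as you would atoms: IE_2 generally rises across a period (higher Z_eff) and falls down a group (larger shell), subject to the usual subshell exceptions.
Valence configurations: Al⁺ [Ne]3s², B⁺ [He]2s².
Approximate IE_2 values (kJ/mol): Al 1817, B 2427.
So the second ionization energies run Al < B.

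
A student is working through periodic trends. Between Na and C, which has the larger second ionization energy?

Na

After 1 electron has been removed, what remains? Na⁺ is the bare [Ne] core; C⁺ still has 3 valence electrons.
Breaking into a closed-shell core is much more expensive than removing a leftover valence electron — Na has the largest IE_2 here.
The numbers (kJ/mol): Na 4562, C 2353.
Putting it together, IE_2: C < Na.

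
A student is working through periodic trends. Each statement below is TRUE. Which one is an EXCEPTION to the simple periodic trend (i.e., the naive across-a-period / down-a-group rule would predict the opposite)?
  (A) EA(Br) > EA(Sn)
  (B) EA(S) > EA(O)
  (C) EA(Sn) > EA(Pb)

(B)

The general trend: electron affinity increases across a period and decreases down a group.
(A) Br (period 4, group 17) vs Sn (period 5, group 14): the stated order agrees with the simple trend.
(B) S (period 3, group 16) vs O (period 2, group 16): the stated order contradicts the simple trend.
(C) Sn (period 5, group 14) vs Pb (period 6, group 14): the stated order agrees with the simple trend.
The exception is (B): the compact 2p subshell of O repels the added electron more than S's larger 3p does.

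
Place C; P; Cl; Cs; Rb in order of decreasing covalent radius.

C is in period 2, group 14; P is in period 3, group 15; Cl is in period 3, group 17; Rb is in period 5, group 1; Cs is in period 6, group 1.
Radius decreases left→right (rising Z_eff, same n) and increases top→bottom (higher n).
Here both period and group differ, so the two effects have to be weighed against each other.
Cl > C: the two effects oppose for this pair; the down-group effect wins (99 vs 75 pm).
P > Cl: both are in period 3; the period trend gives P the larger value.
Rb > P: relative to P, both the across-period and down-group shifts push Rb's atomic radius up.
Cs > Rb: they share group 1; the group trend gives Cs the larger value.
Approximate values (pm): C 75, P 111, Cl 99, Rb 210, Cs 232.
So from largest to smallest: Cs > Rb > P > Cl > C.

Cs > Rb > P > Cl > C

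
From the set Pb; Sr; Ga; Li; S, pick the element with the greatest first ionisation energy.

S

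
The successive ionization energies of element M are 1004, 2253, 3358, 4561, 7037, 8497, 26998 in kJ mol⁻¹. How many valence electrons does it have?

Look for the largest jump between consecutive ionization energies: IE7/IE6 ≈ 3.2, far larger than any earlier ratio.
That jump marks the point where a core electron is being removed. So the atom has 6 valence electrons.

6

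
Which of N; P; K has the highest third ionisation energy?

N

The third ionization energy removes an electron from the +2 ion. For each element: N²⁺ still has 3 valence electrons; P²⁺ still has 3 valence electrons; K²⁺ is already 1 electron into the core.
Usually core removal costs more than valence removal, but here the competition is close: a tightly held n=2 valence electron can cost more to remove than an n=3 core electron, so the actual values have to decide it.
Valence configurations: N²⁺ [He]2s²2p¹, P²⁺ [Ne]3s²3p¹.
Tabulated IE_3 (kJ/mol): N 4578, P 2914, K 4420.
Putting it together, IE_3: P < K < N.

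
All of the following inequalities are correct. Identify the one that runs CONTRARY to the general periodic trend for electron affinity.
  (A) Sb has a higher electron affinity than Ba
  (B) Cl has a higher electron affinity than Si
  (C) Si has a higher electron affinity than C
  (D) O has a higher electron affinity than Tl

The general trend: electron affinity increases across a period and decreases down a group.
(A) Sb (period 5, group 15) vs Ba (period 6, group 2): the stated order agrees with the simple trend.
(B) Cl (period 3, group 17) vs Si (period 3, group 14): the stated order agrees with the simple trend.
(C) Si (period 3, group 14) vs C (period 2, group 14): the stated order contradicts the simple trend.
(D) O (period 2, group 16) vs Tl (period 6, group 13): the stated order agrees with the simple trend.
The exception is (C): Si's larger, more diffuse 3p orbitals accept an added electron slightly more readily than C's compact 2p.

(C)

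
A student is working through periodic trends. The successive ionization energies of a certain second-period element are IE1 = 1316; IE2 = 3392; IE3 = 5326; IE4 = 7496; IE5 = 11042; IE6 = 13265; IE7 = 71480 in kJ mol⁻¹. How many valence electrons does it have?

6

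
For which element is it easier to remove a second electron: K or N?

N

The second ionization energy removes an electron from the +1 ion. For each element: K⁺ is the bare [Ar] core; N⁺ still has 4 valence electrons.
Breaking into a closed-shell core is much more expensive than removing a leftover valence electron — K has the largest IE_2 here.
Approximate IE_2 values (kJ/mol): K 3052, N 2856.
Overall IE_2 order: N < K.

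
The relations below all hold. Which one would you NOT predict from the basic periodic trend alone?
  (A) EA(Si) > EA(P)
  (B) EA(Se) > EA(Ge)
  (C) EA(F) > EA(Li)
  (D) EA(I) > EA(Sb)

(A)

The general trend: electron affinity increases across a period and decreases down a group.
(A) Si (period 3, group 14) vs P (period 3, group 15): the stated order contradicts the simple trend.
(B) Se (period 4, group 16) vs Ge (period 4, group 14): the stated order agrees with the simple trend.
(C) F (period 2, group 17) vs Li (period 2, group 1): the stated order agrees with the simple trend.
(D) I (period 5, group 17) vs Sb (period 5, group 15): the stated order agrees with the simple trend.
The exception is (A): adding an electron to P's half-filled 3p³ is unfavourable, so Si (3p²) has the more exothermic EA.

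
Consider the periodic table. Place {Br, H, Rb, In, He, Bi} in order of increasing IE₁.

H is in period 1, group 1; He is in period 1, group 18; Br is in period 4, group 17; Rb is in period 5, group 1; In is in period 5, group 13; Bi is in period 6, group 15.
IE₁ increases left→right with effective nuclear charge and decreases top→bottom as the valence shell moves farther out.
These span different periods and groups, so the two trends combine.
In > Rb: both are in period 5; the period trend gives In the larger value.
Bi > In: the two effects oppose for this pair; the across-period effect wins (703 vs 558 kJ/mol).
Br > Bi: both effects reinforce here, so Br is clearly the higher of the two.
H > Br: the two effects oppose for this pair; the down-group effect wins (1312 vs 1140 kJ/mol).
He > H: He lies to the right of H in period 1, so the across-period effect alone puts He higher.
For reference (kJ/mol): H 1312, He 2372, Br 1140, Rb 403, In 558, Bi 703.
So from lowest to highest: Rb < In < Bi < Br < H < He.

Rb, In, Bi, Br, H, He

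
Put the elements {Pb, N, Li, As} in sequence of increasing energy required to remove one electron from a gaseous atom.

Li < Pb < As < N

Li is in period 2, group 1; N is in period 2, group 15; As is in period 4, group 15; Pb is in period 6, group 14.
Removing the outermost electron gets harder across a period and easier down a group.
Here both period and group differ, so the two effects have to be weighed against each other.
Pb > Li: the two effects oppose for this pair; the across-period effect wins (716 vs 520 kJ/mol).
As > Pb: relative to Pb, both the across-period and down-group shifts push As's first ionization energy up.
N > As: N sits above As in group 15, so the down-group effect alone puts N higher.
Approximate values (kJ/mol): Li 520, N 1402, As 947, Pb 716.
So from lowest to highest: Li < Pb < As < N.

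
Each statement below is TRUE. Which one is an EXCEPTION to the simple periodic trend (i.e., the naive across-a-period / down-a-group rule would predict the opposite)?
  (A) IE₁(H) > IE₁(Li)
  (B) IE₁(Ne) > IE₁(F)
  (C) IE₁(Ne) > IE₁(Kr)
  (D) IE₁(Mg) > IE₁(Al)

(D)

The general trend: first ionization energy increases across a period and decreases down a group.
(A) H (period 1, group 1) vs Li (period 2, group 1): the stated order agrees with the simple trend.
(B) Ne (period 2, group 18) vs F (period 2, group 17): the stated order agrees with the simple trend.
(C) Ne (period 2, group 18) vs Kr (period 4, group 18): the stated order agrees with the simple trend.
(D) Mg (period 3, group 2) vs Al (period 3, group 13): the stated order contradicts the simple trend.
The exception is (D): Al's single 3p electron is easier to remove than one from Mg's filled 3s².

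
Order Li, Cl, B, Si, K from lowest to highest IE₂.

Si < Cl < B < K < Li

Consider each +1 ion: Li⁺ is the bare [He] core; Cl⁺ still has 6 valence electrons; B⁺ still has 2 valence electrons; Si⁺ still has 3 valence electrons; K⁺ is the bare [Ar] core.
Pulling an electron out of a noble-gas core costs far more than removing a remaining valence electron, so K and Li sit at the high end of IE_2.
Valence configurations: Cl⁺ [Ne]3s²3p⁴, B⁺ [He]2s², Si⁺ [Ne]3s²3p¹.
The numbers (kJ/mol): Li 7298, Cl 2298, B 2427, Si 1577, K 3052.
So the second ionization energies run Si < Cl < B < K < Li.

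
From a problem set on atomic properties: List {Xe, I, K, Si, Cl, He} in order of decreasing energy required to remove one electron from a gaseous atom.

IE₁ increases left→right with effective nuclear charge and decreases top→bottom as the valence shell moves farther out.
Neither a single period nor a single group — weigh both effects.
Si > K: both effects reinforce here, so Si is clearly the higher of the two.
I > Si: the two effects oppose for this pair; the across-period effect wins (1008 vs 786 kJ/mol).
Xe > I: Xe lies to the right of I in period 5, so the across-period effect alone puts Xe higher.
Cl > Xe: period and group pull opposite ways; the down-group shift dominates (1251 vs 1170 kJ/mol).
He > Cl: relative to Cl, both the across-period and down-group shifts push He's first ionization energy up.
Approximate values (kJ/mol): He 2372, Si 786, Cl 1251, K 419, I 1008, Xe 1170.
So from highest to lowest: He > Cl > Xe > I > Si > K.

He > Cl > Xe > I > Si > K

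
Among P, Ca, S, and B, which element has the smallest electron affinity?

Ca

B is in period 2, group 13; P is in period 3, group 15; S is in period 3, group 16; Ca is in period 4, group 2.
Electron affinity generally becomes more exothermic across a period toward the halogens and less exothermic down a group.
Neither a single period nor a single group — weigh both effects.
B > Ca: both effects reinforce here, so B is clearly the higher of the two.
P > B: period and group pull opposite ways; the across-period shift dominates (72 vs 27 kJ/mol).
S > P: both are in period 3; the period trend gives S the larger value.
Tabulated electron affinity (kJ/mol): B 27, P 72, S 200, Ca 2.
The smallest electron affinity among these belongs to Ca.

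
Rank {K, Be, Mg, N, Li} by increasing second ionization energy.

Mg, Be, N, K, Li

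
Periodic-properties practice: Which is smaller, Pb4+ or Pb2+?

Pb4+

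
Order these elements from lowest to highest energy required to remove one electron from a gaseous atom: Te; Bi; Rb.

Rb is in period 5, group 1; Te is in period 5, group 16; Bi is in period 6, group 15.
First ionization energy rises across a period (greater Z_eff holds electrons more tightly) and falls down a group (valence electrons are farther from the nucleus).
Here both period and group differ, so the two effects have to be weighed against each other.
Bi > Rb: the two effects oppose for this pair; the across-period effect wins (703 vs 403 kJ/mol).
Te > Bi: both effects reinforce here, so Te is clearly the higher of the two.
Tabulated first ionization energy (kJ/mol): Rb 403, Te 869, Bi 703.
So from lowest to highest: Rb < Bi < Te.

Rb, Bi, Te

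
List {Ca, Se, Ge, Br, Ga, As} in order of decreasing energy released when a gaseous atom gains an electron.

Br, Se, Ge, As, Ga, Ca

Electron affinity generally becomes more exothermic across a period toward the halogens and less exothermic down a group.
All lie in period 4; the across-period trend (electron affinity increases left to right) applies, with the exception below.
Note the exception: Ge has a higher electron affinity than As, contrary to the simple trend — adding an electron to As's half-filled 4p³ is unfavourable, so Ge (4p²) has the more exothermic EA.
For reference (kJ/mol): Ca 2, Ga 29, Ge 119, As 78, Se 195, Br 325.
So from highest to lowest: Br > Se > Ge > As > Ga > Ca.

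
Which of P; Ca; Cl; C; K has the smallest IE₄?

P

Consider each +3 ion: P³⁺ still has 2 valence electrons; Ca³⁺ is already 1 electron into the core; Cl³⁺ still has 4 valence electrons; C³⁺ still has 1 valence electron; K³⁺ is already 2 electrons into the core.
Usually core removal costs more than valence removal, but here the competition is close: a tightly held n=2 valence electron can cost more to remove than an n=3 core electron, so the actual values have to decide it.
Valence configurations: P³⁺ [Ne]3s², Cl³⁺ [Ne]3s²3p², C³⁺ [He]2s¹.
The numbers (kJ/mol): P 4964, Ca 6491, Cl 5159, C 6223, K 5877.
So the fourth ionization energies run P < Cl < K < C < Ca.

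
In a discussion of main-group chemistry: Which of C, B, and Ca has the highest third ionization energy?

IE_3 is the cost of taking one more electron from the +2 cation: C²⁺ still has 2 valence electrons; B²⁺ still has 1 valence electron; Ca²⁺ is the bare [Ar] core.
Breaking into a closed-shell core is much more expensive than removing a leftover valence electron — Ca has the largest IE_3 here.
Valence configurations: C²⁺ [He]2s², B²⁺ [He]2s¹.
Tabulated IE_3 (kJ/mol): C 4620, B 3660, Ca 4912.
Overall IE_3 order: B < C < Ca.

Ca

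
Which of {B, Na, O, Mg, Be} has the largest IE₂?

Na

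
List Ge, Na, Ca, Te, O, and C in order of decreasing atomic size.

Moving right in a period, electrons are added to the same shell under a stronger nuclear pull, so atoms get smaller; moving down, a new shell is opened and atoms get larger.
These span different periods and groups, so the two trends combine.
C > O: C lies to the left of O in period 2, so the across-period effect alone puts C larger.
Ge > C: Ge sits below C in group 14, so the down-group effect alone puts Ge larger.
Te > Ge: the two effects oppose for this pair; the down-group effect wins (136 vs 121 pm).
Na > Te: the two effects oppose for this pair; the across-period effect wins (155 vs 136 pm).
Ca > Na: the two effects oppose for this pair; the down-group effect wins (171 vs 155 pm).
For reference (pm): C 75, O 63, Na 155, Ca 171, Ge 121, Te 136.
So from largest to smallest: Ca > Na > Te > Ge > C > O.

Ca > Na > Te > Ge > C > O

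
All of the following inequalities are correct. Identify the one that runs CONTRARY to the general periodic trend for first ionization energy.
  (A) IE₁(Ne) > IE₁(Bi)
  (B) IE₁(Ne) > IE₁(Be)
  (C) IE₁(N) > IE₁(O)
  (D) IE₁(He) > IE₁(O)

The general trend: first ionization energy increases across a period and decreases down a group.
(A) Ne (period 2, group 18) vs Bi (period 6, group 15): the stated order agrees with the simple trend.
(B) Ne (period 2, group 18) vs Be (period 2, group 2): the stated order agrees with the simple trend.
(C) N (period 2, group 15) vs O (period 2, group 16): the stated order contradicts the simple trend.
(D) He (period 1, group 18) vs O (period 2, group 16): the stated order agrees with the simple trend.
The exception is (C): pairing an electron in O's 2p⁴ costs repulsion energy, so O ionizes more easily than half-filled N (2p³).

(C)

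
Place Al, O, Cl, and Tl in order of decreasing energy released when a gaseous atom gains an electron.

O is in period 2, group 16; Al is in period 3, group 13; Cl is in period 3, group 17; Tl is in period 6, group 13.
Adding an electron releases more energy for atoms nearer the top right (short of the noble gases).
Here both period and group differ, so the two effects have to be weighed against each other.
Al > Tl: Al sits above Tl in group 13, so the down-group effect alone puts Al higher.
O > Al: both effects reinforce here, so O is clearly the higher of the two.
Cl > O: the two effects oppose for this pair; the across-period effect wins (349 vs 141 kJ/mol).
Tabulated electron affinity (kJ/mol): O 141, Al 42, Cl 349, Tl 19.
So from highest to lowest: Cl > O > Al > Tl.

Cl, O, Al, Tl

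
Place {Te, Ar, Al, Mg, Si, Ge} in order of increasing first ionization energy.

Removing the outermost electron gets harder across a period and easier down a group.
These span different periods and groups, so the two trends combine.
Mg > Al: this pair runs against the simple trend — see the exception note.
Ge > Mg: the two effects oppose for this pair; the across-period effect wins (762 vs 738 kJ/mol).
Si > Ge: Si sits above Ge in group 14, so the down-group effect alone puts Si higher.
Te > Si: period and group pull opposite ways; the across-period shift dominates (869 vs 786 kJ/mol).
Ar > Te: relative to Te, both the across-period and down-group shifts push Ar's first ionization energy up.
Note the exception: Mg has a higher first ionization energy than Al, contrary to the simple trend — Al's single 3p electron is easier to remove than one from Mg's filled 3s².
For reference (kJ/mol): Mg 738, Al 578, Si 786, Ar 1521, Ge 762, Te 869.
So from lowest to highest: Al < Mg < Ge < Si < Te < Ar.

Al < Mg < Ge < Si < Te < Ar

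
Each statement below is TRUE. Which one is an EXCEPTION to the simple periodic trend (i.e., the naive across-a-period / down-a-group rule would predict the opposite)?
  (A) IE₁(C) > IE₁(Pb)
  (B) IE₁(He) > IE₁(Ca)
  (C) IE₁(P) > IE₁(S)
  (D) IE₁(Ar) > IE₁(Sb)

The general trend: first ionization energy increases across a period and decreases down a group.
(A) C (period 2, group 14) vs Pb (period 6, group 14): the stated order agrees with the simple trend.
(B) He (period 1, group 18) vs Ca (period 4, group 2): the stated order agrees with the simple trend.
(C) P (period 3, group 15) vs S (period 3, group 16): the stated order contradicts the simple trend.
(D) Ar (period 3, group 18) vs Sb (period 5, group 15): the stated order agrees with the simple trend.
The exception is (C): S (3p⁴) ionizes more easily than half-filled P (3p³) because the paired 3p electron in S is pushed out by e⁻–e⁻ repulsion.

(C)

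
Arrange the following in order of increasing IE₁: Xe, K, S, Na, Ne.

Ne is in period 2, group 18; Na is in period 3, group 1; S is in period 3, group 16; K is in period 4, group 1; Xe is in period 5, group 18.
Removing the outermost electron gets harder across a period and easier down a group.
These span different periods and groups, so the two trends combine.
Na > K: they share group 1; the group trend gives Na the larger value.
S > Na: S lies to the right of Na in period 3, so the across-period effect alone puts S higher.
Xe > S: period and group pull opposite ways; the across-period shift dominates (1170 vs 1000 kJ/mol).
Ne > Xe: they share group 18; the group trend gives Ne the larger value.
For reference (kJ/mol): Ne 2081, Na 496, S 1000, K 419, Xe 1170.
So from lowest to highest: K < Na < S < Xe < Ne.

K < Na < S < Xe < Ne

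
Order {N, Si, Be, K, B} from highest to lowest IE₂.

Consider each +1 ion: N⁺ still has 4 valence electrons; Si⁺ still has 3 valence electrons; Be⁺ still has 1 valence electron; K⁺ is the bare [Ar] core; B⁺ still has 2 valence electrons.
Pulling an electron out of a noble-gas core costs far more than removing a remaining valence electron, so K sits at the high end of IE_2.
Valence configurations: N⁺ [He]2s²2p², Si⁺ [Ne]3s²3p¹, Be⁺ [He]2s¹, B⁺ [He]2s².
The numbers (kJ/mol): N 2856, Si 1577, Be 1757, K 3052, B 2427.
So the second ionization energies run Si < Be < B < N < K.

K, N, B, Be, Si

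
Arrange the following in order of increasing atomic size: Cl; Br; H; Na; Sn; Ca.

H < Cl < Br < Sn < Na < Ca

H is in period 1, group 1; Na is in period 3, group 1; Cl is in period 3, group 17; Ca is in period 4, group 2; Br is in period 4, group 17; Sn is in period 5, group 14.
Moving right in a period, electrons are added to the same shell under a stronger nuclear pull, so atoms get smaller; moving down, a new shell is opened and atoms get larger.
Neither a single period nor a single group — weigh both effects.
Cl > H: period and group pull opposite ways; the down-group shift dominates (99 vs 32 pm).
Br > Cl: they share group 17; the group trend gives Br the larger value.
Sn > Br: both effects reinforce here, so Sn is clearly the larger of the two.
Na > Sn: period and group pull opposite ways; the across-period shift dominates (155 vs 140 pm).
Ca > Na: period and group pull opposite ways; the down-group shift dominates (171 vs 155 pm).
Tabulated atomic radius (pm): H 32, Na 155, Cl 99, Ca 171, Br 114, Sn 140.
So from smallest to largest: H < Cl < Br < Sn < Na < Ca.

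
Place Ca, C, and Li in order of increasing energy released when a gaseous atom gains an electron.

Li is in period 2, group 1; C is in period 2, group 14; Ca is in period 4, group 2.
Adding an electron releases more energy for atoms nearer the top right (short of the noble gases).
Here both period and group differ, so the two effects have to be weighed against each other.
Li > Ca: the two effects oppose for this pair; the down-group effect wins (60 vs 2 kJ/mol).
C > Li: both are in period 2; the period trend gives C the larger value.
For reference (kJ/mol): Li 60, C 122, Ca 2.
So from lowest to highest: Ca < Li < C.

Ca < Li < C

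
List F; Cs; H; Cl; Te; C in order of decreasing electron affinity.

Cl > F > Te > C > H > Cs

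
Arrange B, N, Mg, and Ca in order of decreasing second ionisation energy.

N > B > Mg > Ca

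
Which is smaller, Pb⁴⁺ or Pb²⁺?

Pb⁴⁺

Both ions have Z = 82 protons, but Pb⁴⁺ has lost more electrons, so its remaining electrons feel a larger effective nuclear charge per electron and are pulled in more tightly.
Higher positive charge → smaller ion, so Pb²⁺ > Pb⁴⁺.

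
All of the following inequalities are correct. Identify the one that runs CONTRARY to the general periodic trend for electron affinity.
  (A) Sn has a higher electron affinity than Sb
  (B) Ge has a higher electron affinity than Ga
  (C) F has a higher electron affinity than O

The general trend: electron affinity increases across a period and decreases down a group.
(A) Sn (period 5, group 14) vs Sb (period 5, group 15): the stated order contradicts the simple trend.
(B) Ge (period 4, group 14) vs Ga (period 4, group 13): the stated order agrees with the simple trend.
(C) F (period 2, group 17) vs O (period 2, group 16): the stated order agrees with the simple trend.
The exception is (A): adding an electron to Sb's half-filled 5p³ is unfavourable, so Sn has the more exothermic EA.

(A)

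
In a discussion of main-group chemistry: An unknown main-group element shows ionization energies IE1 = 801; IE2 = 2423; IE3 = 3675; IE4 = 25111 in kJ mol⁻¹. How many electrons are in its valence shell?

3

Look for the largest jump between consecutive ionization energies: IE4/IE3 ≈ 6.8, far larger than any earlier ratio.
That jump marks the point where a core electron is being removed. So the atom has 3 valence electrons.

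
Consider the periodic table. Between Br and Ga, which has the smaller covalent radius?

Radius decreases left→right (rising Z_eff, same n) and increases top→bottom (higher n).
All lie in period 4, so atomic radius increases right to left.
So Br has the smaller covalent radius (Br < Ga).

Br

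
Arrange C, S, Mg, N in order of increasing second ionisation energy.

IE_2 is the cost of taking one more electron from the +1 cation: C⁺ still has 3 valence electrons; S⁺ still has 5 valence electrons; Mg⁺ still has 1 valence electron; N⁺ still has 4 valence electrons.
All are still removing valence electrons, so compare the +1 ions as you would atoms: IE_2 generally rises across a period (higher Z_eff) and falls down a group (larger shell), subject to the usual subshell exceptions.
Valence configurations: C⁺ [He]2s²2p¹, S⁺ [Ne]3s²3p³, Mg⁺ [Ne]3s¹, N⁺ [He]2s²2p².
The numbers (kJ/mol): C 2353, S 2252, Mg 1451, N 2856.
So the second ionization energies run Mg < S < C < N.

Mg < S < C < N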